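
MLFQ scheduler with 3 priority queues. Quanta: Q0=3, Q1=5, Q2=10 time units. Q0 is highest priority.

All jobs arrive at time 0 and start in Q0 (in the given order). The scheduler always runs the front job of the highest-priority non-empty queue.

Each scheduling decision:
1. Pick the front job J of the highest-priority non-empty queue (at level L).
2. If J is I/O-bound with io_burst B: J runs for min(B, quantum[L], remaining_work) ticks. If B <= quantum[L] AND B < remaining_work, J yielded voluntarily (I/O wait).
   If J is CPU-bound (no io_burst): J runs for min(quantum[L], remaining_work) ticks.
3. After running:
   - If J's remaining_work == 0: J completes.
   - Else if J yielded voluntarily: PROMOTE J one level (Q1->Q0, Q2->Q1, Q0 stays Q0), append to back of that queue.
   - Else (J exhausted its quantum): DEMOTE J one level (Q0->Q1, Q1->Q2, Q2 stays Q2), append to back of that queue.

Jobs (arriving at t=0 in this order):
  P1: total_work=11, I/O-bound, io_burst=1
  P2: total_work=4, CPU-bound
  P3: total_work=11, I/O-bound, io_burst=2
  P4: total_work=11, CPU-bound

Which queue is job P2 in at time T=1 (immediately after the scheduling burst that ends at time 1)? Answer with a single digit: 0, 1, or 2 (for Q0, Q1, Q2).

Answer: 0

Derivation:
t=0-1: P1@Q0 runs 1, rem=10, I/O yield, promote→Q0. Q0=[P2,P3,P4,P1] Q1=[] Q2=[]
t=1-4: P2@Q0 runs 3, rem=1, quantum used, demote→Q1. Q0=[P3,P4,P1] Q1=[P2] Q2=[]
t=4-6: P3@Q0 runs 2, rem=9, I/O yield, promote→Q0. Q0=[P4,P1,P3] Q1=[P2] Q2=[]
t=6-9: P4@Q0 runs 3, rem=8, quantum used, demote→Q1. Q0=[P1,P3] Q1=[P2,P4] Q2=[]
t=9-10: P1@Q0 runs 1, rem=9, I/O yield, promote→Q0. Q0=[P3,P1] Q1=[P2,P4] Q2=[]
t=10-12: P3@Q0 runs 2, rem=7, I/O yield, promote→Q0. Q0=[P1,P3] Q1=[P2,P4] Q2=[]
t=12-13: P1@Q0 runs 1, rem=8, I/O yield, promote→Q0. Q0=[P3,P1] Q1=[P2,P4] Q2=[]
t=13-15: P3@Q0 runs 2, rem=5, I/O yield, promote→Q0. Q0=[P1,P3] Q1=[P2,P4] Q2=[]
t=15-16: P1@Q0 runs 1, rem=7, I/O yield, promote→Q0. Q0=[P3,P1] Q1=[P2,P4] Q2=[]
t=16-18: P3@Q0 runs 2, rem=3, I/O yield, promote→Q0. Q0=[P1,P3] Q1=[P2,P4] Q2=[]
t=18-19: P1@Q0 runs 1, rem=6, I/O yield, promote→Q0. Q0=[P3,P1] Q1=[P2,P4] Q2=[]
t=19-21: P3@Q0 runs 2, rem=1, I/O yield, promote→Q0. Q0=[P1,P3] Q1=[P2,P4] Q2=[]
t=21-22: P1@Q0 runs 1, rem=5, I/O yield, promote→Q0. Q0=[P3,P1] Q1=[P2,P4] Q2=[]
t=22-23: P3@Q0 runs 1, rem=0, completes. Q0=[P1] Q1=[P2,P4] Q2=[]
t=23-24: P1@Q0 runs 1, rem=4, I/O yield, promote→Q0. Q0=[P1] Q1=[P2,P4] Q2=[]
t=24-25: P1@Q0 runs 1, rem=3, I/O yield, promote→Q0. Q0=[P1] Q1=[P2,P4] Q2=[]
t=25-26: P1@Q0 runs 1, rem=2, I/O yield, promote→Q0. Q0=[P1] Q1=[P2,P4] Q2=[]
t=26-27: P1@Q0 runs 1, rem=1, I/O yield, promote→Q0. Q0=[P1] Q1=[P2,P4] Q2=[]
t=27-28: P1@Q0 runs 1, rem=0, completes. Q0=[] Q1=[P2,P4] Q2=[]
t=28-29: P2@Q1 runs 1, rem=0, completes. Q0=[] Q1=[P4] Q2=[]
t=29-34: P4@Q1 runs 5, rem=3, quantum used, demote→Q2. Q0=[] Q1=[] Q2=[P4]
t=34-37: P4@Q2 runs 3, rem=0, completes. Q0=[] Q1=[] Q2=[]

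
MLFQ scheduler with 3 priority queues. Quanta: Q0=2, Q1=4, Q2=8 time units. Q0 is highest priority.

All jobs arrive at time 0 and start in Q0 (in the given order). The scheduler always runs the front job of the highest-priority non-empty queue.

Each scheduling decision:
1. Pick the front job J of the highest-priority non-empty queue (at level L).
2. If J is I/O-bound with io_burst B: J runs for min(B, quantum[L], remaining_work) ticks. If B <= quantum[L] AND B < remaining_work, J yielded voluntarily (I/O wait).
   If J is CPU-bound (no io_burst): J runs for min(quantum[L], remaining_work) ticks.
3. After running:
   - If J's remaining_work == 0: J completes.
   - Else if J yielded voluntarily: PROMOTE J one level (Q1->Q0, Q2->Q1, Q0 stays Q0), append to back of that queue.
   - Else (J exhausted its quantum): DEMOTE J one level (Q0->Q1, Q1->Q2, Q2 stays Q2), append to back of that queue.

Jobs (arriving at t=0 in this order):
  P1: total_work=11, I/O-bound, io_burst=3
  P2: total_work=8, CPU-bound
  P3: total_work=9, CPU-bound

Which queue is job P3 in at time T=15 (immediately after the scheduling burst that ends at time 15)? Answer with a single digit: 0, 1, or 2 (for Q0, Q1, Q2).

t=0-2: P1@Q0 runs 2, rem=9, quantum used, demote→Q1. Q0=[P2,P3] Q1=[P1] Q2=[]
t=2-4: P2@Q0 runs 2, rem=6, quantum used, demote→Q1. Q0=[P3] Q1=[P1,P2] Q2=[]
t=4-6: P3@Q0 runs 2, rem=7, quantum used, demote→Q1. Q0=[] Q1=[P1,P2,P3] Q2=[]
t=6-9: P1@Q1 runs 3, rem=6, I/O yield, promote→Q0. Q0=[P1] Q1=[P2,P3] Q2=[]
t=9-11: P1@Q0 runs 2, rem=4, quantum used, demote→Q1. Q0=[] Q1=[P2,P3,P1] Q2=[]
t=11-15: P2@Q1 runs 4, rem=2, quantum used, demote→Q2. Q0=[] Q1=[P3,P1] Q2=[P2]
t=15-19: P3@Q1 runs 4, rem=3, quantum used, demote→Q2. Q0=[] Q1=[P1] Q2=[P2,P3]
t=19-22: P1@Q1 runs 3, rem=1, I/O yield, promote→Q0. Q0=[P1] Q1=[] Q2=[P2,P3]
t=22-23: P1@Q0 runs 1, rem=0, completes. Q0=[] Q1=[] Q2=[P2,P3]
t=23-25: P2@Q2 runs 2, rem=0, completes. Q0=[] Q1=[] Q2=[P3]
t=25-28: P3@Q2 runs 3, rem=0, completes. Q0=[] Q1=[] Q2=[]

Answer: 1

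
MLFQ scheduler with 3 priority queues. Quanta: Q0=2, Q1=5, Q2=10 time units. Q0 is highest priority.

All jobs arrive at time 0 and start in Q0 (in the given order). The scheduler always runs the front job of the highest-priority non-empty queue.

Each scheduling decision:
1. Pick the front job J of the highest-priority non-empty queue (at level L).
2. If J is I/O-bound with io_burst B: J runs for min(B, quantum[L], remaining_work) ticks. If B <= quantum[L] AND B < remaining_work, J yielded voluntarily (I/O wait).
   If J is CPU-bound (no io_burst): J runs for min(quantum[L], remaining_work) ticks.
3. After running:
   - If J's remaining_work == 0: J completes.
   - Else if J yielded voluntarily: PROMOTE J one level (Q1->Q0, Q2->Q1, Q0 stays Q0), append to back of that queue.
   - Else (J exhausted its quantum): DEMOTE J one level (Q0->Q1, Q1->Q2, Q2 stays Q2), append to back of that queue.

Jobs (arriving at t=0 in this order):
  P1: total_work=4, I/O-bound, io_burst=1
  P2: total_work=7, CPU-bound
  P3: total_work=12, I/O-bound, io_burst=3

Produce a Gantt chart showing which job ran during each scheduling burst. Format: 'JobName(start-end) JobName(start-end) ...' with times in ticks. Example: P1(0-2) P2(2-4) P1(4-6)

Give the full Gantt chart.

t=0-1: P1@Q0 runs 1, rem=3, I/O yield, promote→Q0. Q0=[P2,P3,P1] Q1=[] Q2=[]
t=1-3: P2@Q0 runs 2, rem=5, quantum used, demote→Q1. Q0=[P3,P1] Q1=[P2] Q2=[]
t=3-5: P3@Q0 runs 2, rem=10, quantum used, demote→Q1. Q0=[P1] Q1=[P2,P3] Q2=[]
t=5-6: P1@Q0 runs 1, rem=2, I/O yield, promote→Q0. Q0=[P1] Q1=[P2,P3] Q2=[]
t=6-7: P1@Q0 runs 1, rem=1, I/O yield, promote→Q0. Q0=[P1] Q1=[P2,P3] Q2=[]
t=7-8: P1@Q0 runs 1, rem=0, completes. Q0=[] Q1=[P2,P3] Q2=[]
t=8-13: P2@Q1 runs 5, rem=0, completes. Q0=[] Q1=[P3] Q2=[]
t=13-16: P3@Q1 runs 3, rem=7, I/O yield, promote→Q0. Q0=[P3] Q1=[] Q2=[]
t=16-18: P3@Q0 runs 2, rem=5, quantum used, demote→Q1. Q0=[] Q1=[P3] Q2=[]
t=18-21: P3@Q1 runs 3, rem=2, I/O yield, promote→Q0. Q0=[P3] Q1=[] Q2=[]
t=21-23: P3@Q0 runs 2, rem=0, completes. Q0=[] Q1=[] Q2=[]

Answer: P1(0-1) P2(1-3) P3(3-5) P1(5-6) P1(6-7) P1(7-8) P2(8-13) P3(13-16) P3(16-18) P3(18-21) P3(21-23)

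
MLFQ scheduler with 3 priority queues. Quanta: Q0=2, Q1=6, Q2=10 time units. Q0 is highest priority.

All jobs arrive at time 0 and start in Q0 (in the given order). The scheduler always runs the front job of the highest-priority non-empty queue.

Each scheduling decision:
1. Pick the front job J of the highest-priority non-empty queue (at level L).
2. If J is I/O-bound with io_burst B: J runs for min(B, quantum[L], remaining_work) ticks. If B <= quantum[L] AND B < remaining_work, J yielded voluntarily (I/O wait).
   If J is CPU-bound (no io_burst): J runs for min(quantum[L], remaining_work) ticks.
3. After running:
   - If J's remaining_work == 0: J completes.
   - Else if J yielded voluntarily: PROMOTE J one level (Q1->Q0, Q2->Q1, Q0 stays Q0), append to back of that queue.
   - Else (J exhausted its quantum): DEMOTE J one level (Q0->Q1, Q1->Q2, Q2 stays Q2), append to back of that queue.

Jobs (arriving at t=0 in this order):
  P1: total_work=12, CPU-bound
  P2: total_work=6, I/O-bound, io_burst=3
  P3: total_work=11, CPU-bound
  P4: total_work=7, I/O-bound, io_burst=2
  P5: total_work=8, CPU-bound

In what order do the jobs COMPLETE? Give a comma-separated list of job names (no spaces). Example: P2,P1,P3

t=0-2: P1@Q0 runs 2, rem=10, quantum used, demote→Q1. Q0=[P2,P3,P4,P5] Q1=[P1] Q2=[]
t=2-4: P2@Q0 runs 2, rem=4, quantum used, demote→Q1. Q0=[P3,P4,P5] Q1=[P1,P2] Q2=[]
t=4-6: P3@Q0 runs 2, rem=9, quantum used, demote→Q1. Q0=[P4,P5] Q1=[P1,P2,P3] Q2=[]
t=6-8: P4@Q0 runs 2, rem=5, I/O yield, promote→Q0. Q0=[P5,P4] Q1=[P1,P2,P3] Q2=[]
t=8-10: P5@Q0 runs 2, rem=6, quantum used, demote→Q1. Q0=[P4] Q1=[P1,P2,P3,P5] Q2=[]
t=10-12: P4@Q0 runs 2, rem=3, I/O yield, promote→Q0. Q0=[P4] Q1=[P1,P2,P3,P5] Q2=[]
t=12-14: P4@Q0 runs 2, rem=1, I/O yield, promote→Q0. Q0=[P4] Q1=[P1,P2,P3,P5] Q2=[]
t=14-15: P4@Q0 runs 1, rem=0, completes. Q0=[] Q1=[P1,P2,P3,P5] Q2=[]
t=15-21: P1@Q1 runs 6, rem=4, quantum used, demote→Q2. Q0=[] Q1=[P2,P3,P5] Q2=[P1]
t=21-24: P2@Q1 runs 3, rem=1, I/O yield, promote→Q0. Q0=[P2] Q1=[P3,P5] Q2=[P1]
t=24-25: P2@Q0 runs 1, rem=0, completes. Q0=[] Q1=[P3,P5] Q2=[P1]
t=25-31: P3@Q1 runs 6, rem=3, quantum used, demote→Q2. Q0=[] Q1=[P5] Q2=[P1,P3]
t=31-37: P5@Q1 runs 6, rem=0, completes. Q0=[] Q1=[] Q2=[P1,P3]
t=37-41: P1@Q2 runs 4, rem=0, completes. Q0=[] Q1=[] Q2=[P3]
t=41-44: P3@Q2 runs 3, rem=0, completes. Q0=[] Q1=[] Q2=[]

Answer: P4,P2,P5,P1,P3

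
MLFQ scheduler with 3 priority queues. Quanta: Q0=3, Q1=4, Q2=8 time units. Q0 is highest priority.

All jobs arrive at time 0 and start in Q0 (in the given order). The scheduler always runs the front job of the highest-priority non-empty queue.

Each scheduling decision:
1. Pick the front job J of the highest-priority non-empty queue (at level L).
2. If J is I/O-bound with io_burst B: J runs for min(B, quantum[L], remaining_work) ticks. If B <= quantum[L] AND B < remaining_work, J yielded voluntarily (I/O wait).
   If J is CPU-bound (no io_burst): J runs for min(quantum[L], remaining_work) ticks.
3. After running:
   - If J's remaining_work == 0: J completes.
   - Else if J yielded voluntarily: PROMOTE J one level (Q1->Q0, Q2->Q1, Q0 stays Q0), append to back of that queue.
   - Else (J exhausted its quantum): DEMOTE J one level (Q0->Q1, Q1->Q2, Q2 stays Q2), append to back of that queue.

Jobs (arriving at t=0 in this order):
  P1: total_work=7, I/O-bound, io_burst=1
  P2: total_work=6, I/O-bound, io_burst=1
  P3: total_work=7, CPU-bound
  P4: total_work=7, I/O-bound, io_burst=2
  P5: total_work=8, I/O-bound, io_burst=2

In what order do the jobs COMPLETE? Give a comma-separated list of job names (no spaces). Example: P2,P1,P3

Answer: P4,P5,P2,P1,P3

Derivation:
t=0-1: P1@Q0 runs 1, rem=6, I/O yield, promote→Q0. Q0=[P2,P3,P4,P5,P1] Q1=[] Q2=[]
t=1-2: P2@Q0 runs 1, rem=5, I/O yield, promote→Q0. Q0=[P3,P4,P5,P1,P2] Q1=[] Q2=[]
t=2-5: P3@Q0 runs 3, rem=4, quantum used, demote→Q1. Q0=[P4,P5,P1,P2] Q1=[P3] Q2=[]
t=5-7: P4@Q0 runs 2, rem=5, I/O yield, promote→Q0. Q0=[P5,P1,P2,P4] Q1=[P3] Q2=[]
t=7-9: P5@Q0 runs 2, rem=6, I/O yield, promote→Q0. Q0=[P1,P2,P4,P5] Q1=[P3] Q2=[]
t=9-10: P1@Q0 runs 1, rem=5, I/O yield, promote→Q0. Q0=[P2,P4,P5,P1] Q1=[P3] Q2=[]
t=10-11: P2@Q0 runs 1, rem=4, I/O yield, promote→Q0. Q0=[P4,P5,P1,P2] Q1=[P3] Q2=[]
t=11-13: P4@Q0 runs 2, rem=3, I/O yield, promote→Q0. Q0=[P5,P1,P2,P4] Q1=[P3] Q2=[]
t=13-15: P5@Q0 runs 2, rem=4, I/O yield, promote→Q0. Q0=[P1,P2,P4,P5] Q1=[P3] Q2=[]
t=15-16: P1@Q0 runs 1, rem=4, I/O yield, promote→Q0. Q0=[P2,P4,P5,P1] Q1=[P3] Q2=[]
t=16-17: P2@Q0 runs 1, rem=3, I/O yield, promote→Q0. Q0=[P4,P5,P1,P2] Q1=[P3] Q2=[]
t=17-19: P4@Q0 runs 2, rem=1, I/O yield, promote→Q0. Q0=[P5,P1,P2,P4] Q1=[P3] Q2=[]
t=19-21: P5@Q0 runs 2, rem=2, I/O yield, promote→Q0. Q0=[P1,P2,P4,P5] Q1=[P3] Q2=[]
t=21-22: P1@Q0 runs 1, rem=3, I/O yield, promote→Q0. Q0=[P2,P4,P5,P1] Q1=[P3] Q2=[]
t=22-23: P2@Q0 runs 1, rem=2, I/O yield, promote→Q0. Q0=[P4,P5,P1,P2] Q1=[P3] Q2=[]
t=23-24: P4@Q0 runs 1, rem=0, completes. Q0=[P5,P1,P2] Q1=[P3] Q2=[]
t=24-26: P5@Q0 runs 2, rem=0, completes. Q0=[P1,P2] Q1=[P3] Q2=[]
t=26-27: P1@Q0 runs 1, rem=2, I/O yield, promote→Q0. Q0=[P2,P1] Q1=[P3] Q2=[]
t=27-28: P2@Q0 runs 1, rem=1, I/O yield, promote→Q0. Q0=[P1,P2] Q1=[P3] Q2=[]
t=28-29: P1@Q0 runs 1, rem=1, I/O yield, promote→Q0. Q0=[P2,P1] Q1=[P3] Q2=[]
t=29-30: P2@Q0 runs 1, rem=0, completes. Q0=[P1] Q1=[P3] Q2=[]
t=30-31: P1@Q0 runs 1, rem=0, completes. Q0=[] Q1=[P3] Q2=[]
t=31-35: P3@Q1 runs 4, rem=0, completes. Q0=[] Q1=[] Q2=[]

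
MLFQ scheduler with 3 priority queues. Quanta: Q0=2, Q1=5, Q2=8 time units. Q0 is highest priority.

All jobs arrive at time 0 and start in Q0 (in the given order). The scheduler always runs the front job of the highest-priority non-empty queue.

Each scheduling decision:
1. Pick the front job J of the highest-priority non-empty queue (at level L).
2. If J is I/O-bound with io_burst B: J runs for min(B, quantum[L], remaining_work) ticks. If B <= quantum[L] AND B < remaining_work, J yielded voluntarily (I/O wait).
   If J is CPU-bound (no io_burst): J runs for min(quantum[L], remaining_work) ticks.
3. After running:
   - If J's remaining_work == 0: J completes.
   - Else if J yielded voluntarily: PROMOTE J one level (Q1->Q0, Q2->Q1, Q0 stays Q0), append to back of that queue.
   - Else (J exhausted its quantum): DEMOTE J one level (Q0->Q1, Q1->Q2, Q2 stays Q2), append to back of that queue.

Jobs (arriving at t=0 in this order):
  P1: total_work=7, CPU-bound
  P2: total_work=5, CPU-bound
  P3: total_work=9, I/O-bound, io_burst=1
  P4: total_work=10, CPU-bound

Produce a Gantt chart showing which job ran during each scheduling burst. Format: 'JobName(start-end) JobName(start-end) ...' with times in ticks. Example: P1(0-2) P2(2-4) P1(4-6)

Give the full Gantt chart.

t=0-2: P1@Q0 runs 2, rem=5, quantum used, demote→Q1. Q0=[P2,P3,P4] Q1=[P1] Q2=[]
t=2-4: P2@Q0 runs 2, rem=3, quantum used, demote→Q1. Q0=[P3,P4] Q1=[P1,P2] Q2=[]
t=4-5: P3@Q0 runs 1, rem=8, I/O yield, promote→Q0. Q0=[P4,P3] Q1=[P1,P2] Q2=[]
t=5-7: P4@Q0 runs 2, rem=8, quantum used, demote→Q1. Q0=[P3] Q1=[P1,P2,P4] Q2=[]
t=7-8: P3@Q0 runs 1, rem=7, I/O yield, promote→Q0. Q0=[P3] Q1=[P1,P2,P4] Q2=[]
t=8-9: P3@Q0 runs 1, rem=6, I/O yield, promote→Q0. Q0=[P3] Q1=[P1,P2,P4] Q2=[]
t=9-10: P3@Q0 runs 1, rem=5, I/O yield, promote→Q0. Q0=[P3] Q1=[P1,P2,P4] Q2=[]
t=10-11: P3@Q0 runs 1, rem=4, I/O yield, promote→Q0. Q0=[P3] Q1=[P1,P2,P4] Q2=[]
t=11-12: P3@Q0 runs 1, rem=3, I/O yield, promote→Q0. Q0=[P3] Q1=[P1,P2,P4] Q2=[]
t=12-13: P3@Q0 runs 1, rem=2, I/O yield, promote→Q0. Q0=[P3] Q1=[P1,P2,P4] Q2=[]
t=13-14: P3@Q0 runs 1, rem=1, I/O yield, promote→Q0. Q0=[P3] Q1=[P1,P2,P4] Q2=[]
t=14-15: P3@Q0 runs 1, rem=0, completes. Q0=[] Q1=[P1,P2,P4] Q2=[]
t=15-20: P1@Q1 runs 5, rem=0, completes. Q0=[] Q1=[P2,P4] Q2=[]
t=20-23: P2@Q1 runs 3, rem=0, completes. Q0=[] Q1=[P4] Q2=[]
t=23-28: P4@Q1 runs 5, rem=3, quantum used, demote→Q2. Q0=[] Q1=[] Q2=[P4]
t=28-31: P4@Q2 runs 3, rem=0, completes. Q0=[] Q1=[] Q2=[]

Answer: P1(0-2) P2(2-4) P3(4-5) P4(5-7) P3(7-8) P3(8-9) P3(9-10) P3(10-11) P3(11-12) P3(12-13) P3(13-14) P3(14-15) P1(15-20) P2(20-23) P4(23-28) P4(28-31)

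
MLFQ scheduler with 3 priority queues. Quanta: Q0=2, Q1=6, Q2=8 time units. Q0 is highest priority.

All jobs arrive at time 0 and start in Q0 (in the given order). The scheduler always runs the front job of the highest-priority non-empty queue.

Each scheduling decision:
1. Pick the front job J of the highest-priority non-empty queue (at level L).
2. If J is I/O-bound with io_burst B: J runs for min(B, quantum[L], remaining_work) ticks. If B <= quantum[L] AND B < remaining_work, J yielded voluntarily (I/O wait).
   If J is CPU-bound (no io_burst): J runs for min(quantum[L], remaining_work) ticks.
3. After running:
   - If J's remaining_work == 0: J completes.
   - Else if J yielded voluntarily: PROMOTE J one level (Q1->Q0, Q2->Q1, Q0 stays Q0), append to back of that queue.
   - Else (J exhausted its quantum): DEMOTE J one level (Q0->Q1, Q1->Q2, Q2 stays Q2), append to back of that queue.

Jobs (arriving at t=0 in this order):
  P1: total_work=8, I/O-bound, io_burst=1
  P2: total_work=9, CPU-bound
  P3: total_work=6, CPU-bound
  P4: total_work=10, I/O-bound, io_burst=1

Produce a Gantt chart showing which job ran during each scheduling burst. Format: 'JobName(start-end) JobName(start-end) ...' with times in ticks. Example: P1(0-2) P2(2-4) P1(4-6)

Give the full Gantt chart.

Answer: P1(0-1) P2(1-3) P3(3-5) P4(5-6) P1(6-7) P4(7-8) P1(8-9) P4(9-10) P1(10-11) P4(11-12) P1(12-13) P4(13-14) P1(14-15) P4(15-16) P1(16-17) P4(17-18) P1(18-19) P4(19-20) P4(20-21) P4(21-22) P2(22-28) P3(28-32) P2(32-33)

Derivation:
t=0-1: P1@Q0 runs 1, rem=7, I/O yield, promote→Q0. Q0=[P2,P3,P4,P1] Q1=[] Q2=[]
t=1-3: P2@Q0 runs 2, rem=7, quantum used, demote→Q1. Q0=[P3,P4,P1] Q1=[P2] Q2=[]
t=3-5: P3@Q0 runs 2, rem=4, quantum used, demote→Q1. Q0=[P4,P1] Q1=[P2,P3] Q2=[]
t=5-6: P4@Q0 runs 1, rem=9, I/O yield, promote→Q0. Q0=[P1,P4] Q1=[P2,P3] Q2=[]
t=6-7: P1@Q0 runs 1, rem=6, I/O yield, promote→Q0. Q0=[P4,P1] Q1=[P2,P3] Q2=[]
t=7-8: P4@Q0 runs 1, rem=8, I/O yield, promote→Q0. Q0=[P1,P4] Q1=[P2,P3] Q2=[]
t=8-9: P1@Q0 runs 1, rem=5, I/O yield, promote→Q0. Q0=[P4,P1] Q1=[P2,P3] Q2=[]
t=9-10: P4@Q0 runs 1, rem=7, I/O yield, promote→Q0. Q0=[P1,P4] Q1=[P2,P3] Q2=[]
t=10-11: P1@Q0 runs 1, rem=4, I/O yield, promote→Q0. Q0=[P4,P1] Q1=[P2,P3] Q2=[]
t=11-12: P4@Q0 runs 1, rem=6, I/O yield, promote→Q0. Q0=[P1,P4] Q1=[P2,P3] Q2=[]
t=12-13: P1@Q0 runs 1, rem=3, I/O yield, promote→Q0. Q0=[P4,P1] Q1=[P2,P3] Q2=[]
t=13-14: P4@Q0 runs 1, rem=5, I/O yield, promote→Q0. Q0=[P1,P4] Q1=[P2,P3] Q2=[]
t=14-15: P1@Q0 runs 1, rem=2, I/O yield, promote→Q0. Q0=[P4,P1] Q1=[P2,P3] Q2=[]
t=15-16: P4@Q0 runs 1, rem=4, I/O yield, promote→Q0. Q0=[P1,P4] Q1=[P2,P3] Q2=[]
t=16-17: P1@Q0 runs 1, rem=1, I/O yield, promote→Q0. Q0=[P4,P1] Q1=[P2,P3] Q2=[]
t=17-18: P4@Q0 runs 1, rem=3, I/O yield, promote→Q0. Q0=[P1,P4] Q1=[P2,P3] Q2=[]
t=18-19: P1@Q0 runs 1, rem=0, completes. Q0=[P4] Q1=[P2,P3] Q2=[]
t=19-20: P4@Q0 runs 1, rem=2, I/O yield, promote→Q0. Q0=[P4] Q1=[P2,P3] Q2=[]
t=20-21: P4@Q0 runs 1, rem=1, I/O yield, promote→Q0. Q0=[P4] Q1=[P2,P3] Q2=[]
t=21-22: P4@Q0 runs 1, rem=0, completes. Q0=[] Q1=[P2,P3] Q2=[]
t=22-28: P2@Q1 runs 6, rem=1, quantum used, demote→Q2. Q0=[] Q1=[P3] Q2=[P2]
t=28-32: P3@Q1 runs 4, rem=0, completes. Q0=[] Q1=[] Q2=[P2]
t=32-33: P2@Q2 runs 1, rem=0, completes. Q0=[] Q1=[] Q2=[]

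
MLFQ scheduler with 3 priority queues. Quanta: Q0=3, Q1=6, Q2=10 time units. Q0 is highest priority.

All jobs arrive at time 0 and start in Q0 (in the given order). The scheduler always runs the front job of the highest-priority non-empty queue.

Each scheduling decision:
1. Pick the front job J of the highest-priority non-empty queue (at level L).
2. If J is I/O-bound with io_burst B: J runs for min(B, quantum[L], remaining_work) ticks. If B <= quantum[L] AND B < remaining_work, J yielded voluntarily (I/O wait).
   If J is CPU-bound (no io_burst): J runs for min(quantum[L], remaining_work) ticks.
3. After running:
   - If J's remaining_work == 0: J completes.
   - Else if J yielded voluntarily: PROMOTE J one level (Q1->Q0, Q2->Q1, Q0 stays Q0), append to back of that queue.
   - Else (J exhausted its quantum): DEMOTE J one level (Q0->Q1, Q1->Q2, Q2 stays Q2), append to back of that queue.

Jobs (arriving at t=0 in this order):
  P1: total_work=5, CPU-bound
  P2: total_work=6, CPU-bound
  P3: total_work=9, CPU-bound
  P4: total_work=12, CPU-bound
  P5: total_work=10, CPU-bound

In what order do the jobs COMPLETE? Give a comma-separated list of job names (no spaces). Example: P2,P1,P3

Answer: P1,P2,P3,P4,P5

Derivation:
t=0-3: P1@Q0 runs 3, rem=2, quantum used, demote→Q1. Q0=[P2,P3,P4,P5] Q1=[P1] Q2=[]
t=3-6: P2@Q0 runs 3, rem=3, quantum used, demote→Q1. Q0=[P3,P4,P5] Q1=[P1,P2] Q2=[]
t=6-9: P3@Q0 runs 3, rem=6, quantum used, demote→Q1. Q0=[P4,P5] Q1=[P1,P2,P3] Q2=[]
t=9-12: P4@Q0 runs 3, rem=9, quantum used, demote→Q1. Q0=[P5] Q1=[P1,P2,P3,P4] Q2=[]
t=12-15: P5@Q0 runs 3, rem=7, quantum used, demote→Q1. Q0=[] Q1=[P1,P2,P3,P4,P5] Q2=[]
t=15-17: P1@Q1 runs 2, rem=0, completes. Q0=[] Q1=[P2,P3,P4,P5] Q2=[]
t=17-20: P2@Q1 runs 3, rem=0, completes. Q0=[] Q1=[P3,P4,P5] Q2=[]
t=20-26: P3@Q1 runs 6, rem=0, completes. Q0=[] Q1=[P4,P5] Q2=[]
t=26-32: P4@Q1 runs 6, rem=3, quantum used, demote→Q2. Q0=[] Q1=[P5] Q2=[P4]
t=32-38: P5@Q1 runs 6, rem=1, quantum used, demote→Q2. Q0=[] Q1=[] Q2=[P4,P5]
t=38-41: P4@Q2 runs 3, rem=0, completes. Q0=[] Q1=[] Q2=[P5]
t=41-42: P5@Q2 runs 1, rem=0, completes. Q0=[] Q1=[] Q2=[]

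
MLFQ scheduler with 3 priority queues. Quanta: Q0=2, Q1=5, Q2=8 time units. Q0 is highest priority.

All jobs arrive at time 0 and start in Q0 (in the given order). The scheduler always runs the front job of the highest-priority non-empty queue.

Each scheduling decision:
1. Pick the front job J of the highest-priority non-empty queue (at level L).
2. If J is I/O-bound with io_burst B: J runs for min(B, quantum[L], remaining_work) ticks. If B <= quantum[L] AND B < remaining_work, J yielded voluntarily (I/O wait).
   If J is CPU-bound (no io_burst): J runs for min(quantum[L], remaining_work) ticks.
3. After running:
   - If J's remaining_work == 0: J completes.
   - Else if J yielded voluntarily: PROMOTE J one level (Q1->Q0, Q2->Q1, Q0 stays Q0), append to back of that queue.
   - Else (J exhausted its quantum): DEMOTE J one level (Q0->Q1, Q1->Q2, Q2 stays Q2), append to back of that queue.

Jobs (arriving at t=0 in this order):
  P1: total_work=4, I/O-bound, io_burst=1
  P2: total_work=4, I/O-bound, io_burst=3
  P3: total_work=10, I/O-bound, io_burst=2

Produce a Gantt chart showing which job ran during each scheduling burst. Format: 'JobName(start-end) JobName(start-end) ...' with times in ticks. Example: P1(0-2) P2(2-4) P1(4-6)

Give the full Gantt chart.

Answer: P1(0-1) P2(1-3) P3(3-5) P1(5-6) P3(6-8) P1(8-9) P3(9-11) P1(11-12) P3(12-14) P3(14-16) P2(16-18)

Derivation:
t=0-1: P1@Q0 runs 1, rem=3, I/O yield, promote→Q0. Q0=[P2,P3,P1] Q1=[] Q2=[]
t=1-3: P2@Q0 runs 2, rem=2, quantum used, demote→Q1. Q0=[P3,P1] Q1=[P2] Q2=[]
t=3-5: P3@Q0 runs 2, rem=8, I/O yield, promote→Q0. Q0=[P1,P3] Q1=[P2] Q2=[]
t=5-6: P1@Q0 runs 1, rem=2, I/O yield, promote→Q0. Q0=[P3,P1] Q1=[P2] Q2=[]
t=6-8: P3@Q0 runs 2, rem=6, I/O yield, promote→Q0. Q0=[P1,P3] Q1=[P2] Q2=[]
t=8-9: P1@Q0 runs 1, rem=1, I/O yield, promote→Q0. Q0=[P3,P1] Q1=[P2] Q2=[]
t=9-11: P3@Q0 runs 2, rem=4, I/O yield, promote→Q0. Q0=[P1,P3] Q1=[P2] Q2=[]
t=11-12: P1@Q0 runs 1, rem=0, completes. Q0=[P3] Q1=[P2] Q2=[]
t=12-14: P3@Q0 runs 2, rem=2, I/O yield, promote→Q0. Q0=[P3] Q1=[P2] Q2=[]
t=14-16: P3@Q0 runs 2, rem=0, completes. Q0=[] Q1=[P2] Q2=[]
t=16-18: P2@Q1 runs 2, rem=0, completes. Q0=[] Q1=[] Q2=[]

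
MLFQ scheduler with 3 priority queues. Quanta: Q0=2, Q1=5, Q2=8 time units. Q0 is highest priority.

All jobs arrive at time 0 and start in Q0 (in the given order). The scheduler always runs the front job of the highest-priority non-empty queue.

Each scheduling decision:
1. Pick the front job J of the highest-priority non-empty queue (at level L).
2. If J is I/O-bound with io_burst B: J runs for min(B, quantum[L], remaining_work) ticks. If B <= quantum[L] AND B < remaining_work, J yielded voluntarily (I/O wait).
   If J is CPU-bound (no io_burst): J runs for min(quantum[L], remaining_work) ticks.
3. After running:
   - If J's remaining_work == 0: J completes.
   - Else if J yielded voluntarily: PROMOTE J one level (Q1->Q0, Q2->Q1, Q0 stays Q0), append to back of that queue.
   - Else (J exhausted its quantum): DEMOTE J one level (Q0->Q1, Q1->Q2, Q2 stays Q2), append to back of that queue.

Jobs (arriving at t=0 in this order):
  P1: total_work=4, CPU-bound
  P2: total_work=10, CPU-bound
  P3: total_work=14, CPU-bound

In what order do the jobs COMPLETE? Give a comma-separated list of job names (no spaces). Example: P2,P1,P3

t=0-2: P1@Q0 runs 2, rem=2, quantum used, demote→Q1. Q0=[P2,P3] Q1=[P1] Q2=[]
t=2-4: P2@Q0 runs 2, rem=8, quantum used, demote→Q1. Q0=[P3] Q1=[P1,P2] Q2=[]
t=4-6: P3@Q0 runs 2, rem=12, quantum used, demote→Q1. Q0=[] Q1=[P1,P2,P3] Q2=[]
t=6-8: P1@Q1 runs 2, rem=0, completes. Q0=[] Q1=[P2,P3] Q2=[]
t=8-13: P2@Q1 runs 5, rem=3, quantum used, demote→Q2. Q0=[] Q1=[P3] Q2=[P2]
t=13-18: P3@Q1 runs 5, rem=7, quantum used, demote→Q2. Q0=[] Q1=[] Q2=[P2,P3]
t=18-21: P2@Q2 runs 3, rem=0, completes. Q0=[] Q1=[] Q2=[P3]
t=21-28: P3@Q2 runs 7, rem=0, completes. Q0=[] Q1=[] Q2=[]

Answer: P1,P2,P3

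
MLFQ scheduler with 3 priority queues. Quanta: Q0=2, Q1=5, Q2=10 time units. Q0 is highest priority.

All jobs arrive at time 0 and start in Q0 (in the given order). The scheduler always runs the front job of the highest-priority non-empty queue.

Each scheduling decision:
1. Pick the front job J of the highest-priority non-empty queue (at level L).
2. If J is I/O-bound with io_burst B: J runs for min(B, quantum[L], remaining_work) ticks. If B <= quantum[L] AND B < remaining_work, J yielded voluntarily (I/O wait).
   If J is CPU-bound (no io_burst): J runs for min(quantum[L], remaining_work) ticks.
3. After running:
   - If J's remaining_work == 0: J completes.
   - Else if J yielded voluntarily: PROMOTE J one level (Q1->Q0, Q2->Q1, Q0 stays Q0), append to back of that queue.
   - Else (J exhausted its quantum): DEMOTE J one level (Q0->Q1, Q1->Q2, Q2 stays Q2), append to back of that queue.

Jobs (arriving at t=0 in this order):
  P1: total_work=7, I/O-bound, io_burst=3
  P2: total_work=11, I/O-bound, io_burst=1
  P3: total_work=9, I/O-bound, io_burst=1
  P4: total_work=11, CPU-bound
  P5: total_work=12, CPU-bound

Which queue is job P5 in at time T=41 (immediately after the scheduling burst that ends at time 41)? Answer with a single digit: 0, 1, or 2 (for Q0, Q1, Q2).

Answer: 2

Derivation:
t=0-2: P1@Q0 runs 2, rem=5, quantum used, demote→Q1. Q0=[P2,P3,P4,P5] Q1=[P1] Q2=[]
t=2-3: P2@Q0 runs 1, rem=10, I/O yield, promote→Q0. Q0=[P3,P4,P5,P2] Q1=[P1] Q2=[]
t=3-4: P3@Q0 runs 1, rem=8, I/O yield, promote→Q0. Q0=[P4,P5,P2,P3] Q1=[P1] Q2=[]
t=4-6: P4@Q0 runs 2, rem=9, quantum used, demote→Q1. Q0=[P5,P2,P3] Q1=[P1,P4] Q2=[]
t=6-8: P5@Q0 runs 2, rem=10, quantum used, demote→Q1. Q0=[P2,P3] Q1=[P1,P4,P5] Q2=[]
t=8-9: P2@Q0 runs 1, rem=9, I/O yield, promote→Q0. Q0=[P3,P2] Q1=[P1,P4,P5] Q2=[]
t=9-10: P3@Q0 runs 1, rem=7, I/O yield, promote→Q0. Q0=[P2,P3] Q1=[P1,P4,P5] Q2=[]
t=10-11: P2@Q0 runs 1, rem=8, I/O yield, promote→Q0. Q0=[P3,P2] Q1=[P1,P4,P5] Q2=[]
t=11-12: P3@Q0 runs 1, rem=6, I/O yield, promote→Q0. Q0=[P2,P3] Q1=[P1,P4,P5] Q2=[]
t=12-13: P2@Q0 runs 1, rem=7, I/O yield, promote→Q0. Q0=[P3,P2] Q1=[P1,P4,P5] Q2=[]
t=13-14: P3@Q0 runs 1, rem=5, I/O yield, promote→Q0. Q0=[P2,P3] Q1=[P1,P4,P5] Q2=[]
t=14-15: P2@Q0 runs 1, rem=6, I/O yield, promote→Q0. Q0=[P3,P2] Q1=[P1,P4,P5] Q2=[]
t=15-16: P3@Q0 runs 1, rem=4, I/O yield, promote→Q0. Q0=[P2,P3] Q1=[P1,P4,P5] Q2=[]
t=16-17: P2@Q0 runs 1, rem=5, I/O yield, promote→Q0. Q0=[P3,P2] Q1=[P1,P4,P5] Q2=[]
t=17-18: P3@Q0 runs 1, rem=3, I/O yield, promote→Q0. Q0=[P2,P3] Q1=[P1,P4,P5] Q2=[]
t=18-19: P2@Q0 runs 1, rem=4, I/O yield, promote→Q0. Q0=[P3,P2] Q1=[P1,P4,P5] Q2=[]
t=19-20: P3@Q0 runs 1, rem=2, I/O yield, promote→Q0. Q0=[P2,P3] Q1=[P1,P4,P5] Q2=[]
t=20-21: P2@Q0 runs 1, rem=3, I/O yield, promote→Q0. Q0=[P3,P2] Q1=[P1,P4,P5] Q2=[]
t=21-22: P3@Q0 runs 1, rem=1, I/O yield, promote→Q0. Q0=[P2,P3] Q1=[P1,P4,P5] Q2=[]
t=22-23: P2@Q0 runs 1, rem=2, I/O yield, promote→Q0. Q0=[P3,P2] Q1=[P1,P4,P5] Q2=[]
t=23-24: P3@Q0 runs 1, rem=0, completes. Q0=[P2] Q1=[P1,P4,P5] Q2=[]
t=24-25: P2@Q0 runs 1, rem=1, I/O yield, promote→Q0. Q0=[P2] Q1=[P1,P4,P5] Q2=[]
t=25-26: P2@Q0 runs 1, rem=0, completes. Q0=[] Q1=[P1,P4,P5] Q2=[]
t=26-29: P1@Q1 runs 3, rem=2, I/O yield, promote→Q0. Q0=[P1] Q1=[P4,P5] Q2=[]
t=29-31: P1@Q0 runs 2, rem=0, completes. Q0=[] Q1=[P4,P5] Q2=[]
t=31-36: P4@Q1 runs 5, rem=4, quantum used, demote→Q2. Q0=[] Q1=[P5] Q2=[P4]
t=36-41: P5@Q1 runs 5, rem=5, quantum used, demote→Q2. Q0=[] Q1=[] Q2=[P4,P5]
t=41-45: P4@Q2 runs 4, rem=0, completes. Q0=[] Q1=[] Q2=[P5]
t=45-50: P5@Q2 runs 5, rem=0, completes. Q0=[] Q1=[] Q2=[]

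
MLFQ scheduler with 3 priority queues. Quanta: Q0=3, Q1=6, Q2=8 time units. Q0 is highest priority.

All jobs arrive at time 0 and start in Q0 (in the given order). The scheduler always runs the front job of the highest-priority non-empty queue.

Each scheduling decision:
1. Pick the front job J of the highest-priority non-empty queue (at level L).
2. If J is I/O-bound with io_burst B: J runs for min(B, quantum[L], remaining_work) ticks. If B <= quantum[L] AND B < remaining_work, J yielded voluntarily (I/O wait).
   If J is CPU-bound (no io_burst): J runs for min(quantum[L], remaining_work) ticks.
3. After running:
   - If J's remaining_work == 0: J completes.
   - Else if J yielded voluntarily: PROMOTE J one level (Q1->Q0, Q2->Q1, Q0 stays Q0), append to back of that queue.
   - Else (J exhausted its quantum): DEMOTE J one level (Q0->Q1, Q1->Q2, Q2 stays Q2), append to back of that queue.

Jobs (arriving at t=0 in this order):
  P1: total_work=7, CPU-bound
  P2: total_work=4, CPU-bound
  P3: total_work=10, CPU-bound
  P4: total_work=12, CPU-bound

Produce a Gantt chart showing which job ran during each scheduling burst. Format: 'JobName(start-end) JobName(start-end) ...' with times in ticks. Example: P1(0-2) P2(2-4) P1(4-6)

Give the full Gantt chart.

Answer: P1(0-3) P2(3-6) P3(6-9) P4(9-12) P1(12-16) P2(16-17) P3(17-23) P4(23-29) P3(29-30) P4(30-33)

Derivation:
t=0-3: P1@Q0 runs 3, rem=4, quantum used, demote→Q1. Q0=[P2,P3,P4] Q1=[P1] Q2=[]
t=3-6: P2@Q0 runs 3, rem=1, quantum used, demote→Q1. Q0=[P3,P4] Q1=[P1,P2] Q2=[]
t=6-9: P3@Q0 runs 3, rem=7, quantum used, demote→Q1. Q0=[P4] Q1=[P1,P2,P3] Q2=[]
t=9-12: P4@Q0 runs 3, rem=9, quantum used, demote→Q1. Q0=[] Q1=[P1,P2,P3,P4] Q2=[]
t=12-16: P1@Q1 runs 4, rem=0, completes. Q0=[] Q1=[P2,P3,P4] Q2=[]
t=16-17: P2@Q1 runs 1, rem=0, completes. Q0=[] Q1=[P3,P4] Q2=[]
t=17-23: P3@Q1 runs 6, rem=1, quantum used, demote→Q2. Q0=[] Q1=[P4] Q2=[P3]
t=23-29: P4@Q1 runs 6, rem=3, quantum used, demote→Q2. Q0=[] Q1=[] Q2=[P3,P4]
t=29-30: P3@Q2 runs 1, rem=0, completes. Q0=[] Q1=[] Q2=[P4]
t=30-33: P4@Q2 runs 3, rem=0, completes. Q0=[] Q1=[] Q2=[]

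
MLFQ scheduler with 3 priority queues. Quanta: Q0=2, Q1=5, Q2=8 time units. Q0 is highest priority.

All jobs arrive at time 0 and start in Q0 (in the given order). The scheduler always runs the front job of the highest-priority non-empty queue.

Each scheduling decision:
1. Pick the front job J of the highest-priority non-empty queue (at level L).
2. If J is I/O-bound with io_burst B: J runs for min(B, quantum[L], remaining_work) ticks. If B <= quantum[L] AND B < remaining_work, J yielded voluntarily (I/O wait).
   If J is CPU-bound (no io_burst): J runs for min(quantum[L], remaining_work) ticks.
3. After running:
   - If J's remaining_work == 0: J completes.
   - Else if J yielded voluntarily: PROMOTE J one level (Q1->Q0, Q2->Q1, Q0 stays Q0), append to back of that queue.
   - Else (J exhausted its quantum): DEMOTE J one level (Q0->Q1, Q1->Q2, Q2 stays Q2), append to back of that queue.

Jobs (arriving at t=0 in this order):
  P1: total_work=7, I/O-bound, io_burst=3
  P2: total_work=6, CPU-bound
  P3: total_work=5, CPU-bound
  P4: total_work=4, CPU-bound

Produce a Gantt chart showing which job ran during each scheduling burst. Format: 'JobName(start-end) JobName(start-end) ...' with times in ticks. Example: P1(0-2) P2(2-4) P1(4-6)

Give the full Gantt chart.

t=0-2: P1@Q0 runs 2, rem=5, quantum used, demote→Q1. Q0=[P2,P3,P4] Q1=[P1] Q2=[]
t=2-4: P2@Q0 runs 2, rem=4, quantum used, demote→Q1. Q0=[P3,P4] Q1=[P1,P2] Q2=[]
t=4-6: P3@Q0 runs 2, rem=3, quantum used, demote→Q1. Q0=[P4] Q1=[P1,P2,P3] Q2=[]
t=6-8: P4@Q0 runs 2, rem=2, quantum used, demote→Q1. Q0=[] Q1=[P1,P2,P3,P4] Q2=[]
t=8-11: P1@Q1 runs 3, rem=2, I/O yield, promote→Q0. Q0=[P1] Q1=[P2,P3,P4] Q2=[]
t=11-13: P1@Q0 runs 2, rem=0, completes. Q0=[] Q1=[P2,P3,P4] Q2=[]
t=13-17: P2@Q1 runs 4, rem=0, completes. Q0=[] Q1=[P3,P4] Q2=[]
t=17-20: P3@Q1 runs 3, rem=0, completes. Q0=[] Q1=[P4] Q2=[]
t=20-22: P4@Q1 runs 2, rem=0, completes. Q0=[] Q1=[] Q2=[]

Answer: P1(0-2) P2(2-4) P3(4-6) P4(6-8) P1(8-11) P1(11-13) P2(13-17) P3(17-20) P4(20-22)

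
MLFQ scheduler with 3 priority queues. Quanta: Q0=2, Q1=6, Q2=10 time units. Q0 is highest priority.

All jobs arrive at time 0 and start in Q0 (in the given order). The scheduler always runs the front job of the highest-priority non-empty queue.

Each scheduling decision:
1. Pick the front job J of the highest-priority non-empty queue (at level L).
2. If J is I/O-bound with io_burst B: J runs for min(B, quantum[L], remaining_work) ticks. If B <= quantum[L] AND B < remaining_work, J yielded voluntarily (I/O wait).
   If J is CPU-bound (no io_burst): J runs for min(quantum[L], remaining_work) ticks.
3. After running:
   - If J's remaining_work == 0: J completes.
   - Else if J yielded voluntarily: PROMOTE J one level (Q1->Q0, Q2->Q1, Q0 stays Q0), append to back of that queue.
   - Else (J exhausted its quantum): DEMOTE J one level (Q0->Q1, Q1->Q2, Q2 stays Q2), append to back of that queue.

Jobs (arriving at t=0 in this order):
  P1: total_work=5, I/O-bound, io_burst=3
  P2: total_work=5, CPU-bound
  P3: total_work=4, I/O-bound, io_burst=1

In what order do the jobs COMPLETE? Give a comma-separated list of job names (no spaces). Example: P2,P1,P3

Answer: P3,P1,P2

Derivation:
t=0-2: P1@Q0 runs 2, rem=3, quantum used, demote→Q1. Q0=[P2,P3] Q1=[P1] Q2=[]
t=2-4: P2@Q0 runs 2, rem=3, quantum used, demote→Q1. Q0=[P3] Q1=[P1,P2] Q2=[]
t=4-5: P3@Q0 runs 1, rem=3, I/O yield, promote→Q0. Q0=[P3] Q1=[P1,P2] Q2=[]
t=5-6: P3@Q0 runs 1, rem=2, I/O yield, promote→Q0. Q0=[P3] Q1=[P1,P2] Q2=[]
t=6-7: P3@Q0 runs 1, rem=1, I/O yield, promote→Q0. Q0=[P3] Q1=[P1,P2] Q2=[]
t=7-8: P3@Q0 runs 1, rem=0, completes. Q0=[] Q1=[P1,P2] Q2=[]
t=8-11: P1@Q1 runs 3, rem=0, completes. Q0=[] Q1=[P2] Q2=[]
t=11-14: P2@Q1 runs 3, rem=0, completes. Q0=[] Q1=[] Q2=[]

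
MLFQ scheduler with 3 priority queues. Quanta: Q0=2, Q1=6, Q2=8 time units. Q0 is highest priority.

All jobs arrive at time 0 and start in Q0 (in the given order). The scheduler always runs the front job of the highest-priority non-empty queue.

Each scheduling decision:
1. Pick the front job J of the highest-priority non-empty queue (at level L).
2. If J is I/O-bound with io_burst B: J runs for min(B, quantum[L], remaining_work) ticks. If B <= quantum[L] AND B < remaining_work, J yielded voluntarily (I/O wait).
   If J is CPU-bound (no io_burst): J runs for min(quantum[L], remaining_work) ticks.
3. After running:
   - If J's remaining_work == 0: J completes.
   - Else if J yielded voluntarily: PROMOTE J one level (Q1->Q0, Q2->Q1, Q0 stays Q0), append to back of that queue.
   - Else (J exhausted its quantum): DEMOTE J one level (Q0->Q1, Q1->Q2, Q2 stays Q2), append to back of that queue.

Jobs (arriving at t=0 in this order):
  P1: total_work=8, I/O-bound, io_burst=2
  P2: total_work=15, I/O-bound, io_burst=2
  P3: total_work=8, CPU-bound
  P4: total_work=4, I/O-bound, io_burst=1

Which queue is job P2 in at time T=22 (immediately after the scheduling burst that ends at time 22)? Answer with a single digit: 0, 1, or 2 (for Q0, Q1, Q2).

t=0-2: P1@Q0 runs 2, rem=6, I/O yield, promote→Q0. Q0=[P2,P3,P4,P1] Q1=[] Q2=[]
t=2-4: P2@Q0 runs 2, rem=13, I/O yield, promote→Q0. Q0=[P3,P4,P1,P2] Q1=[] Q2=[]
t=4-6: P3@Q0 runs 2, rem=6, quantum used, demote→Q1. Q0=[P4,P1,P2] Q1=[P3] Q2=[]
t=6-7: P4@Q0 runs 1, rem=3, I/O yield, promote→Q0. Q0=[P1,P2,P4] Q1=[P3] Q2=[]
t=7-9: P1@Q0 runs 2, rem=4, I/O yield, promote→Q0. Q0=[P2,P4,P1] Q1=[P3] Q2=[]
t=9-11: P2@Q0 runs 2, rem=11, I/O yield, promote→Q0. Q0=[P4,P1,P2] Q1=[P3] Q2=[]
t=11-12: P4@Q0 runs 1, rem=2, I/O yield, promote→Q0. Q0=[P1,P2,P4] Q1=[P3] Q2=[]
t=12-14: P1@Q0 runs 2, rem=2, I/O yield, promote→Q0. Q0=[P2,P4,P1] Q1=[P3] Q2=[]
t=14-16: P2@Q0 runs 2, rem=9, I/O yield, promote→Q0. Q0=[P4,P1,P2] Q1=[P3] Q2=[]
t=16-17: P4@Q0 runs 1, rem=1, I/O yield, promote→Q0. Q0=[P1,P2,P4] Q1=[P3] Q2=[]
t=17-19: P1@Q0 runs 2, rem=0, completes. Q0=[P2,P4] Q1=[P3] Q2=[]
t=19-21: P2@Q0 runs 2, rem=7, I/O yield, promote→Q0. Q0=[P4,P2] Q1=[P3] Q2=[]
t=21-22: P4@Q0 runs 1, rem=0, completes. Q0=[P2] Q1=[P3] Q2=[]
t=22-24: P2@Q0 runs 2, rem=5, I/O yield, promote→Q0. Q0=[P2] Q1=[P3] Q2=[]
t=24-26: P2@Q0 runs 2, rem=3, I/O yield, promote→Q0. Q0=[P2] Q1=[P3] Q2=[]
t=26-28: P2@Q0 runs 2, rem=1, I/O yield, promote→Q0. Q0=[P2] Q1=[P3] Q2=[]
t=28-29: P2@Q0 runs 1, rem=0, completes. Q0=[] Q1=[P3] Q2=[]
t=29-35: P3@Q1 runs 6, rem=0, completes. Q0=[] Q1=[] Q2=[]

Answer: 0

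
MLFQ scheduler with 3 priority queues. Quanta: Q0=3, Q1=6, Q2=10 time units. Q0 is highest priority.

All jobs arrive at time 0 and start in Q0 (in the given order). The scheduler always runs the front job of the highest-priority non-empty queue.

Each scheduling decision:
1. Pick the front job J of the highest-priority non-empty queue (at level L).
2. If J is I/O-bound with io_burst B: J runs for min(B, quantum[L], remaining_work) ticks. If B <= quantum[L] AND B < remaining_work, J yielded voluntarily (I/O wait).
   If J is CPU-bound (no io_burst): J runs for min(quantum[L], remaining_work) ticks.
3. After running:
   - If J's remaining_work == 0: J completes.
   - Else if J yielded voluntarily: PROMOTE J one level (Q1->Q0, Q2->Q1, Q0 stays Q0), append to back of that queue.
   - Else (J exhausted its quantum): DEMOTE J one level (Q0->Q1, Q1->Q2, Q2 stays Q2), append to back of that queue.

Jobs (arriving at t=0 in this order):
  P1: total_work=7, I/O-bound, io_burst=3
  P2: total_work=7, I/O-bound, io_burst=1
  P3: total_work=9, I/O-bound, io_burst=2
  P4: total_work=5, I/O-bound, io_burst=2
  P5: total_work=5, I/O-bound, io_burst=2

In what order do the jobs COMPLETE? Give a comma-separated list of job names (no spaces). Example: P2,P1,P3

Answer: P1,P4,P5,P3,P2

Derivation:
t=0-3: P1@Q0 runs 3, rem=4, I/O yield, promote→Q0. Q0=[P2,P3,P4,P5,P1] Q1=[] Q2=[]
t=3-4: P2@Q0 runs 1, rem=6, I/O yield, promote→Q0. Q0=[P3,P4,P5,P1,P2] Q1=[] Q2=[]
t=4-6: P3@Q0 runs 2, rem=7, I/O yield, promote→Q0. Q0=[P4,P5,P1,P2,P3] Q1=[] Q2=[]
t=6-8: P4@Q0 runs 2, rem=3, I/O yield, promote→Q0. Q0=[P5,P1,P2,P3,P4] Q1=[] Q2=[]
t=8-10: P5@Q0 runs 2, rem=3, I/O yield, promote→Q0. Q0=[P1,P2,P3,P4,P5] Q1=[] Q2=[]
t=10-13: P1@Q0 runs 3, rem=1, I/O yield, promote→Q0. Q0=[P2,P3,P4,P5,P1] Q1=[] Q2=[]
t=13-14: P2@Q0 runs 1, rem=5, I/O yield, promote→Q0. Q0=[P3,P4,P5,P1,P2] Q1=[] Q2=[]
t=14-16: P3@Q0 runs 2, rem=5, I/O yield, promote→Q0. Q0=[P4,P5,P1,P2,P3] Q1=[] Q2=[]
t=16-18: P4@Q0 runs 2, rem=1, I/O yield, promote→Q0. Q0=[P5,P1,P2,P3,P4] Q1=[] Q2=[]
t=18-20: P5@Q0 runs 2, rem=1, I/O yield, promote→Q0. Q0=[P1,P2,P3,P4,P5] Q1=[] Q2=[]
t=20-21: P1@Q0 runs 1, rem=0, completes. Q0=[P2,P3,P4,P5] Q1=[] Q2=[]
t=21-22: P2@Q0 runs 1, rem=4, I/O yield, promote→Q0. Q0=[P3,P4,P5,P2] Q1=[] Q2=[]
t=22-24: P3@Q0 runs 2, rem=3, I/O yield, promote→Q0. Q0=[P4,P5,P2,P3] Q1=[] Q2=[]
t=24-25: P4@Q0 runs 1, rem=0, completes. Q0=[P5,P2,P3] Q1=[] Q2=[]
t=25-26: P5@Q0 runs 1, rem=0, completes. Q0=[P2,P3] Q1=[] Q2=[]
t=26-27: P2@Q0 runs 1, rem=3, I/O yield, promote→Q0. Q0=[P3,P2] Q1=[] Q2=[]
t=27-29: P3@Q0 runs 2, rem=1, I/O yield, promote→Q0. Q0=[P2,P3] Q1=[] Q2=[]
t=29-30: P2@Q0 runs 1, rem=2, I/O yield, promote→Q0. Q0=[P3,P2] Q1=[] Q2=[]
t=30-31: P3@Q0 runs 1, rem=0, completes. Q0=[P2] Q1=[] Q2=[]
t=31-32: P2@Q0 runs 1, rem=1, I/O yield, promote→Q0. Q0=[P2] Q1=[] Q2=[]
t=32-33: P2@Q0 runs 1, rem=0, completes. Q0=[] Q1=[] Q2=[]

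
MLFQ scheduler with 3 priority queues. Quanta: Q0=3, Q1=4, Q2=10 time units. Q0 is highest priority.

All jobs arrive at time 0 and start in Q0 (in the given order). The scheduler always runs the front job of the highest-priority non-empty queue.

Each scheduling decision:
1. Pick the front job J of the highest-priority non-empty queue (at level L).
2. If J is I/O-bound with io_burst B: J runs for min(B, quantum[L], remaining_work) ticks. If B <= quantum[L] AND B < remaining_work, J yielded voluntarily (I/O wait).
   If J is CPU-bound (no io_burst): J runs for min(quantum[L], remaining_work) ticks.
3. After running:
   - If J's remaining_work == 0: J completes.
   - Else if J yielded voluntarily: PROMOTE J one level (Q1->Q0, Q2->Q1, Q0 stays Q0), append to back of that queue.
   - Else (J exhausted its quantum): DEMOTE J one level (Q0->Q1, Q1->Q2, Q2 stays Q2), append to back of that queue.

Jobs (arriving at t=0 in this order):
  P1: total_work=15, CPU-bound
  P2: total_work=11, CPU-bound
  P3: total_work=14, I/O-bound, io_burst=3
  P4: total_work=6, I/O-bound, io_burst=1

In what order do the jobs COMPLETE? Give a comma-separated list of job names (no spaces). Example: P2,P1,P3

Answer: P3,P4,P1,P2

Derivation:
t=0-3: P1@Q0 runs 3, rem=12, quantum used, demote→Q1. Q0=[P2,P3,P4] Q1=[P1] Q2=[]
t=3-6: P2@Q0 runs 3, rem=8, quantum used, demote→Q1. Q0=[P3,P4] Q1=[P1,P2] Q2=[]
t=6-9: P3@Q0 runs 3, rem=11, I/O yield, promote→Q0. Q0=[P4,P3] Q1=[P1,P2] Q2=[]
t=9-10: P4@Q0 runs 1, rem=5, I/O yield, promote→Q0. Q0=[P3,P4] Q1=[P1,P2] Q2=[]
t=10-13: P3@Q0 runs 3, rem=8, I/O yield, promote→Q0. Q0=[P4,P3] Q1=[P1,P2] Q2=[]
t=13-14: P4@Q0 runs 1, rem=4, I/O yield, promote→Q0. Q0=[P3,P4] Q1=[P1,P2] Q2=[]
t=14-17: P3@Q0 runs 3, rem=5, I/O yield, promote→Q0. Q0=[P4,P3] Q1=[P1,P2] Q2=[]
t=17-18: P4@Q0 runs 1, rem=3, I/O yield, promote→Q0. Q0=[P3,P4] Q1=[P1,P2] Q2=[]
t=18-21: P3@Q0 runs 3, rem=2, I/O yield, promote→Q0. Q0=[P4,P3] Q1=[P1,P2] Q2=[]
t=21-22: P4@Q0 runs 1, rem=2, I/O yield, promote→Q0. Q0=[P3,P4] Q1=[P1,P2] Q2=[]
t=22-24: P3@Q0 runs 2, rem=0, completes. Q0=[P4] Q1=[P1,P2] Q2=[]
t=24-25: P4@Q0 runs 1, rem=1, I/O yield, promote→Q0. Q0=[P4] Q1=[P1,P2] Q2=[]
t=25-26: P4@Q0 runs 1, rem=0, completes. Q0=[] Q1=[P1,P2] Q2=[]
t=26-30: P1@Q1 runs 4, rem=8, quantum used, demote→Q2. Q0=[] Q1=[P2] Q2=[P1]
t=30-34: P2@Q1 runs 4, rem=4, quantum used, demote→Q2. Q0=[] Q1=[] Q2=[P1,P2]
t=34-42: P1@Q2 runs 8, rem=0, completes. Q0=[] Q1=[] Q2=[P2]
t=42-46: P2@Q2 runs 4, rem=0, completes. Q0=[] Q1=[] Q2=[]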